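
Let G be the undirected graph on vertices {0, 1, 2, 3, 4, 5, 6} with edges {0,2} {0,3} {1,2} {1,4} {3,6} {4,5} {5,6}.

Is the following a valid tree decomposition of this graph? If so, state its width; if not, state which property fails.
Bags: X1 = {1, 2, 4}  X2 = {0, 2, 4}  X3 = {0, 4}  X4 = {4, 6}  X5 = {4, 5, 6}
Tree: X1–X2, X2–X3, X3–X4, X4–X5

A tree decomposition must satisfy three properties: every vertex lies in some bag; for every edge, both endpoints lie together in some bag; and for every vertex, the bags containing it form a connected subtree. Here vertex 3 appears in no bag, so the decomposition is invalid.

No — vertex 3 appears in no bag.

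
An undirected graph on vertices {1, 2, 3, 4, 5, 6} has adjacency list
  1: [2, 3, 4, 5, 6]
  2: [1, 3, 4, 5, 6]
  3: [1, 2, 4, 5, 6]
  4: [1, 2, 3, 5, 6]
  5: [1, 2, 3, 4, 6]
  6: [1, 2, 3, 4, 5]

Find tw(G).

A width-5 tree decomposition is:
Bags: B1 = {1, 2, 3, 4, 5, 6}
Tree: (single bag)
With just one bag of size 6, the width is 6 − 1 = 5, so tw(G) ≤ 5. On the other hand G contains the 6-clique {1, 2, 3, 4, 5, 6}. A clique must lie in a single bag of any decomposition, so no decomposition can have width below 5. The upper and lower bounds meet at 5, so that is the treewidth.

5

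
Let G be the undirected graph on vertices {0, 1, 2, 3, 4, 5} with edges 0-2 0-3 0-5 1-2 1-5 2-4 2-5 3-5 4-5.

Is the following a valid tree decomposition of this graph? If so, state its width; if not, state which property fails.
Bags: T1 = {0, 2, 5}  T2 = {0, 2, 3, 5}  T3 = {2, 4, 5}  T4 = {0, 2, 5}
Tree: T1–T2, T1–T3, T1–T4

No — vertex 1 appears in no bag.

A tree decomposition must satisfy three properties: every vertex lies in some bag; for every edge, both endpoints lie together in some bag; and for every vertex, the bags containing it form a connected subtree. Here vertex 1 appears in no bag, so the decomposition is invalid.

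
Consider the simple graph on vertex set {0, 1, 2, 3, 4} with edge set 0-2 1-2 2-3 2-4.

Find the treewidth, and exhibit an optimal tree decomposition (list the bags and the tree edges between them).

Treewidth 1.
One such decomposition:
Bags: B1 = {2, 4}  B2 = {1, 2}  B3 = {2, 3}  B4 = {0, 2}
Tree: B1–B2, B1–B3, B3–B4

Every bag has size at most 2, so the width is 2 − 1 = 1 and tw(G) ≤ 1. G has an edge, so its treewidth is at least 1. Hence tw(G) = 1 exactly.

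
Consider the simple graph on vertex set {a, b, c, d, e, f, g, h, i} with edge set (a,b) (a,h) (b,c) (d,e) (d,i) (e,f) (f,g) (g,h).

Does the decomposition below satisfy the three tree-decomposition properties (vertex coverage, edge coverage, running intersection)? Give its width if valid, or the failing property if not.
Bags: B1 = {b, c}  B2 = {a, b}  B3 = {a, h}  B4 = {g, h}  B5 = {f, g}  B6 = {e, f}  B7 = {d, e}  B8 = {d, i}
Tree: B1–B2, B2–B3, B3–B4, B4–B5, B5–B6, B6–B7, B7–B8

Yes; width 1.

Vertex coverage: the bags together contain {a, b, c, d, e, f, g, h, i}, the full vertex set. Edge coverage: each edge of G has both endpoints in at least one bag. Running intersection: for every vertex, the bags containing it form a connected subtree. All three properties hold, so this is a valid tree decomposition of width max|bag| − 1 = 1, and hence tw(G) ≤ 1.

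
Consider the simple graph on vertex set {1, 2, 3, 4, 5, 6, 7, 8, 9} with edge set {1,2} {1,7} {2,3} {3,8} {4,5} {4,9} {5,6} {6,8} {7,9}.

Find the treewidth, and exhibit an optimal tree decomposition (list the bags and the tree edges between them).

The largest bag has 3 vertices, giving width 2; this decomposition certifies tw(G) ≤ 2. For the lower bound, G contains the cycle 3–2–1–7–9–4–5–6–8–3, so G is not a forest; only forests have treewidth ≤ 1, hence tw(G) ≥ 2. Hence tw(G) = 2 exactly.

Treewidth 2.
One optimal decomposition is:
Bags: B1 = {1, 2, 3}  B2 = {1, 3, 7}  B3 = {3, 7, 9}  B4 = {3, 4, 9}  B5 = {3, 4, 5}  B6 = {3, 5, 6}  B7 = {3, 6, 8}
Tree: B1–B2, B2–B3, B3–B4, B4–B5, B5–B6, B6–B7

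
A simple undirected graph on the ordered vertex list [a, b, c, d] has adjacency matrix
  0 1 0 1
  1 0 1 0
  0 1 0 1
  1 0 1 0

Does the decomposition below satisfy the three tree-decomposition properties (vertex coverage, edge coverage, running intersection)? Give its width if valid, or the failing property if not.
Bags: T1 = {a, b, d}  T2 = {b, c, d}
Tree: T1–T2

Yes; width 2.

Every vertex of G appears in some bag (union = {a, b, c, d}); every edge is covered by a bag; and for each vertex v the set of bags containing v is connected in the bag tree. The decomposition is therefore valid. The largest bag has 3 vertices, so the width is 2.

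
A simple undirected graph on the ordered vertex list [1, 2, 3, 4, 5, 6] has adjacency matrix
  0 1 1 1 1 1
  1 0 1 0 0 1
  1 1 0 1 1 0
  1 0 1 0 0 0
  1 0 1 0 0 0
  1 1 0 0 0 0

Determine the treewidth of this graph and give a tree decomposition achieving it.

Treewidth 2.
One such decomposition:
Bags: B1 = {1, 2, 3}  B2 = {1, 3, 5}  B3 = {1, 3, 4}  B4 = {1, 2, 6}
Tree: B1–B2, B1–B3, B1–B4

The largest bag has 3 vertices, giving width 2; this decomposition certifies tw(G) ≤ 2. On the other hand G contains the 3-clique {1, 2, 3}. A clique must lie in a single bag of any decomposition, so no decomposition can have width below 2. Combining the bounds, tw(G) = 2.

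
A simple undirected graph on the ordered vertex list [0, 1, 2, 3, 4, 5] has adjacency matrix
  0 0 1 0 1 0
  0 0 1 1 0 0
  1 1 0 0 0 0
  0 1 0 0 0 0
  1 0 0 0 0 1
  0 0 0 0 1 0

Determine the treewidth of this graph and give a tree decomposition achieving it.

Treewidth 1.
One such decomposition:
Bags: B1 = {1, 3}  B2 = {1, 2}  B3 = {0, 2}  B4 = {0, 4}  B5 = {4, 5}
Tree: B1–B2, B2–B3, B3–B4, B4–B5

Every bag has size at most 2, so the width is 2 − 1 = 1 and tw(G) ≤ 1. Since G has at least one edge (e.g. 3–1), it is not an edgeless graph, so tw(G) ≥ 1. Hence tw(G) = 1 exactly.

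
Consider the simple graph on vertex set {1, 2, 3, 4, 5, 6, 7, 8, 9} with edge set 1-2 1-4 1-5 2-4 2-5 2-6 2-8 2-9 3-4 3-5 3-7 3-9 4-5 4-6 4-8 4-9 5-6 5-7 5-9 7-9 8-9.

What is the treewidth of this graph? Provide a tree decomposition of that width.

Treewidth 3.
Bags: B1 = {3, 4, 5, 9}  B2 = {3, 5, 7, 9}  B3 = {2, 4, 5, 9}  B4 = {2, 4, 8, 9}  B5 = {2, 4, 5, 6}  B6 = {1, 2, 4, 5}
Tree: B1–B2, B1–B3, B3–B4, B3–B5, B3–B6

The largest bag has 4 vertices, giving width 3; this decomposition certifies tw(G) ≤ 3. On the other hand G contains the 4-clique {2, 4, 8, 9}. A clique must lie in a single bag of any decomposition, so no decomposition can have width below 3. Hence tw(G) = 3 exactly.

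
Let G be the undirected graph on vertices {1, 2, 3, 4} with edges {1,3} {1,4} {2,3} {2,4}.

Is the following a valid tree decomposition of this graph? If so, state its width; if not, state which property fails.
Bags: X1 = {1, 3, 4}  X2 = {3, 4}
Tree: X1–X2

No — vertex 2 appears in no bag.

A tree decomposition must satisfy three properties: every vertex lies in some bag; for every edge, both endpoints lie together in some bag; and for every vertex, the bags containing it form a connected subtree. Here vertex 2 appears in no bag, so the decomposition is invalid.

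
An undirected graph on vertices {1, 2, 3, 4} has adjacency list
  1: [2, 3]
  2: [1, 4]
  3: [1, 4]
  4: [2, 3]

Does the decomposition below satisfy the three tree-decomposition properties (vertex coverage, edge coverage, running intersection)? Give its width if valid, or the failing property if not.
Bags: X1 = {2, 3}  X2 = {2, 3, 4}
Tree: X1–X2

A tree decomposition must satisfy three properties: every vertex lies in some bag; for every edge, both endpoints lie together in some bag; and for every vertex, the bags containing it form a connected subtree. Here vertex 1 appears in no bag, so the decomposition is invalid.

No — vertex 1 appears in no bag.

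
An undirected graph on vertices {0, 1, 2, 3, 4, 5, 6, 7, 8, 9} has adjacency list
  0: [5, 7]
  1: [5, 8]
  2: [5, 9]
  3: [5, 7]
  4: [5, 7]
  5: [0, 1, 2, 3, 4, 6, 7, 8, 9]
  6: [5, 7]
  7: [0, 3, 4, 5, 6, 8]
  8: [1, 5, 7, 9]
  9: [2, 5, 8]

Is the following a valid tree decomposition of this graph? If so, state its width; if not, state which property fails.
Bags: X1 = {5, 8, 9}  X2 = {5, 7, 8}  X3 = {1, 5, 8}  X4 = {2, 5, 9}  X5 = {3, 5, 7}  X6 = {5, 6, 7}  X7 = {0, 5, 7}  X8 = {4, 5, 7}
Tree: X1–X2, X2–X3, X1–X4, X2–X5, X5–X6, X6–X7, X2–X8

Checking the three conditions: (i) the bags cover all of {0, 1, 2, 3, 4, 5, 6, 7, 8, 9}; (ii) for each edge, some bag contains both endpoints; (iii) the bags containing any fixed vertex form a subtree. All hold, so the decomposition is valid with width 3 − 1 = 2.

Yes; width 2.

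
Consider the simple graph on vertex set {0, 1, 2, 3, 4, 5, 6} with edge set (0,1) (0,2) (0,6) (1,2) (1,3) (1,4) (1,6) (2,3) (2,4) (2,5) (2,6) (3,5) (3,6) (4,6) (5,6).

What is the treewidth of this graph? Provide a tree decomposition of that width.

The largest bag has 4 vertices, giving width 3; this decomposition certifies tw(G) ≤ 3. Conversely, {0, 1, 2, 6} is a clique of size 4, and the vertices of any clique must share a bag in every tree decomposition; so some bag has ≥ 4 vertices and tw(G) ≥ 3. Combining the bounds, tw(G) = 3.

Treewidth 3.
Bags: B1 = {1, 2, 4, 6}  B2 = {0, 1, 2, 6}  B3 = {1, 2, 3, 6}  B4 = {2, 3, 5, 6}
Tree: B1–B2, B1–B3, B3–B4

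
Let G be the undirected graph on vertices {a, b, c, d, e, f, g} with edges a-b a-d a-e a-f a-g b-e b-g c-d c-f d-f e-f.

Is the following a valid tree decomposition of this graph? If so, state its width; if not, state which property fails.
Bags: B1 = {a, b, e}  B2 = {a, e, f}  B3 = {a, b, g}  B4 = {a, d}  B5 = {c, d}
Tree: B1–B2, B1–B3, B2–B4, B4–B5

A tree decomposition must satisfy three properties: every vertex lies in some bag; for every edge, both endpoints lie together in some bag; and for every vertex, the bags containing it form a connected subtree. Here edge (f,d) lies in no bag, so the decomposition is invalid.

No — edge (f,d) lies in no bag.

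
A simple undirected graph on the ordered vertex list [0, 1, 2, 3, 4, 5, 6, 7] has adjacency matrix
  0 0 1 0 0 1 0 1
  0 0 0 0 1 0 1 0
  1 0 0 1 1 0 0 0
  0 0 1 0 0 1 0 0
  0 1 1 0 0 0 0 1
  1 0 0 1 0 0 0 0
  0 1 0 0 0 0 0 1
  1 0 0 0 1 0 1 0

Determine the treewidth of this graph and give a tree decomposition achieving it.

Treewidth 2.
One optimal decomposition is:
Bags: B1 = {1, 6, 7}  B2 = {1, 4, 7}  B3 = {0, 4, 7}  B4 = {0, 2, 4}  B5 = {0, 2, 5}  B6 = {2, 3, 5}
Tree: B1–B2, B2–B3, B3–B4, B4–B5, B5–B6

Every bag has size at most 3, so the width is 3 − 1 = 2 and tw(G) ≤ 2. For the lower bound, G contains the cycle 6–1–4–7–6, so G is not a forest; only forests have treewidth ≤ 1, hence tw(G) ≥ 2. Combining the bounds, tw(G) = 2.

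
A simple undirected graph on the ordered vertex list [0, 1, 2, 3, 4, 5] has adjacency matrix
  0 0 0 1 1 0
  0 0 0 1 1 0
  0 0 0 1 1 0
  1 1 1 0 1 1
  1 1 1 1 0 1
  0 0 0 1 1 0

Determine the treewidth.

2

A width-2 tree decomposition is:
Bags: B1 = {3, 4, 5}  B2 = {2, 3, 4}  B3 = {1, 3, 4}  B4 = {0, 3, 4}
Tree: B1–B2, B1–B3, B3–B4
Each bag holds 3 vertices, so the decomposition has width 2, which upper-bounds the treewidth. For the lower bound, the 3 vertices {0, 3, 4} are pairwise adjacent, and any tree decomposition puts a clique entirely inside one bag — forcing width ≥ 2. Hence tw(G) = 2 exactly.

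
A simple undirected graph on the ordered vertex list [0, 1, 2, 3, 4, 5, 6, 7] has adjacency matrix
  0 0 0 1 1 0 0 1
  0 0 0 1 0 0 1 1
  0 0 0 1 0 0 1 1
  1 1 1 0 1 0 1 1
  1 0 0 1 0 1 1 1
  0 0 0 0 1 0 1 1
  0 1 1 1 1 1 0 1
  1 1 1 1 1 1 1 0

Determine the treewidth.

A width-3 tree decomposition is:
Bags: B1 = {1, 3, 6, 7}  B2 = {2, 3, 6, 7}  B3 = {3, 4, 6, 7}  B4 = {0, 3, 4, 7}  B5 = {4, 5, 6, 7}
Tree: B1–B2, B2–B3, B3–B4, B3–B5
The largest bag has 4 vertices, giving width 3; this decomposition certifies tw(G) ≤ 3. Conversely, {0, 3, 4, 7} is a clique of size 4, and the vertices of any clique must share a bag in every tree decomposition; so some bag has ≥ 4 vertices and tw(G) ≥ 3. Therefore the treewidth is 3.

3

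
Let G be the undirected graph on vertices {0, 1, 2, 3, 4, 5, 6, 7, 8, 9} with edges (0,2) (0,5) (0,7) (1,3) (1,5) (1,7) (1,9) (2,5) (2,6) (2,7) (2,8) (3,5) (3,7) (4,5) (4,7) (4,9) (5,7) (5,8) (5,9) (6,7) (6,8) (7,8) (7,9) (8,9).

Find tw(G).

3

A width-3 tree decomposition is:
Bags: B1 = {2, 5, 7, 8}  B2 = {2, 6, 7, 8}  B3 = {5, 7, 8, 9}  B4 = {4, 5, 7, 9}  B5 = {1, 5, 7, 9}  B6 = {1, 3, 5, 7}  B7 = {0, 2, 5, 7}
Tree: B1–B2, B1–B3, B3–B4, B4–B5, B5–B6, B1–B7
Each bag holds 4 vertices, so the decomposition has width 3, which upper-bounds the treewidth. For the lower bound, the 4 vertices {0, 2, 5, 7} are pairwise adjacent, and any tree decomposition puts a clique entirely inside one bag — forcing width ≥ 3. The upper and lower bounds meet at 3, so that is the treewidth.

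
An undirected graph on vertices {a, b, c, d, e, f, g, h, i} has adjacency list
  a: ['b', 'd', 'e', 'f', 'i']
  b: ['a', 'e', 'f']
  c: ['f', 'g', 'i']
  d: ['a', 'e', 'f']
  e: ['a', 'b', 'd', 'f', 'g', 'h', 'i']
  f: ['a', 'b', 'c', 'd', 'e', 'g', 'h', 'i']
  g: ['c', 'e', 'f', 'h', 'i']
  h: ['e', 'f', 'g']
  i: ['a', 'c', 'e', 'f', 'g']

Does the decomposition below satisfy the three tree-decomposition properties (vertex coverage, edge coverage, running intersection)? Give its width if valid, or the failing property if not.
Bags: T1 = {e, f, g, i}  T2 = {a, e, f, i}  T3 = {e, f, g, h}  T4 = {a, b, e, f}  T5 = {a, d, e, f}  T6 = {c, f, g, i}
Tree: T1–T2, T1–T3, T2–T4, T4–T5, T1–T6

Checking the three conditions: (i) the bags cover all of {a, b, c, d, e, f, g, h, i}; (ii) for each edge, some bag contains both endpoints; (iii) the bags containing any fixed vertex form a subtree. All hold, so the decomposition is valid with width 4 − 1 = 3.

Yes; width 3.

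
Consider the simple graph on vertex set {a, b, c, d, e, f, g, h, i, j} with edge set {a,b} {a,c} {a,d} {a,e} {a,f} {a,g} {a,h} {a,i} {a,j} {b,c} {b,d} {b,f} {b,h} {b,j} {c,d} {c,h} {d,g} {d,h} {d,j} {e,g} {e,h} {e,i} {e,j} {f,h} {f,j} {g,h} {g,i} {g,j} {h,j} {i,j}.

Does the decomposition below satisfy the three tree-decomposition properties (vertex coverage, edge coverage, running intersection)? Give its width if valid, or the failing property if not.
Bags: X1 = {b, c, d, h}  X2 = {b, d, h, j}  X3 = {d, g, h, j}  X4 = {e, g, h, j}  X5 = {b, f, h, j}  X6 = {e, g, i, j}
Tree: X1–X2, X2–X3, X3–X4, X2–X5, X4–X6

A tree decomposition must satisfy three properties: every vertex lies in some bag; for every edge, both endpoints lie together in some bag; and for every vertex, the bags containing it form a connected subtree. Here vertex a appears in no bag, so the decomposition is invalid.

No — vertex a appears in no bag.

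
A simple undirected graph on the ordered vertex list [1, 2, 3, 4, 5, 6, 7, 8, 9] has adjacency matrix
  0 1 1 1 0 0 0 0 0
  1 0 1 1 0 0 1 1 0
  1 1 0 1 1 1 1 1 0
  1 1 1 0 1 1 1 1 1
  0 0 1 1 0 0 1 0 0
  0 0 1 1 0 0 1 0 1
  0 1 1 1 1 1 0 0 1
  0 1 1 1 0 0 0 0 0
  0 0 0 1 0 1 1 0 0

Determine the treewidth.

A width-3 tree decomposition is:
Bags: B1 = {2, 3, 4, 7}  B2 = {3, 4, 6, 7}  B3 = {3, 4, 5, 7}  B4 = {1, 2, 3, 4}  B5 = {4, 6, 7, 9}  B6 = {2, 3, 4, 8}
Tree: B1–B2, B2–B3, B1–B4, B2–B5, B4–B6
The largest bag has 4 vertices, giving width 3; this decomposition certifies tw(G) ≤ 3. On the other hand G contains the 4-clique {4, 6, 7, 9}. A clique must lie in a single bag of any decomposition, so no decomposition can have width below 3. The upper and lower bounds meet at 3, so that is the treewidth.

3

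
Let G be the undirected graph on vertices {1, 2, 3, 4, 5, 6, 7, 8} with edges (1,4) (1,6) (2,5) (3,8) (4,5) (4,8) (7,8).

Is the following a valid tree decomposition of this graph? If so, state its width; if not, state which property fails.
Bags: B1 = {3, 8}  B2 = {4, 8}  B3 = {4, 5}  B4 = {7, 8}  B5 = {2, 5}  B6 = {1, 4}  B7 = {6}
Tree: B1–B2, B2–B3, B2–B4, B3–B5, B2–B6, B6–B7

No — edge (1,6) lies in no bag.

A tree decomposition must satisfy three properties: every vertex lies in some bag; for every edge, both endpoints lie together in some bag; and for every vertex, the bags containing it form a connected subtree. Here edge (1,6) lies in no bag, so the decomposition is invalid.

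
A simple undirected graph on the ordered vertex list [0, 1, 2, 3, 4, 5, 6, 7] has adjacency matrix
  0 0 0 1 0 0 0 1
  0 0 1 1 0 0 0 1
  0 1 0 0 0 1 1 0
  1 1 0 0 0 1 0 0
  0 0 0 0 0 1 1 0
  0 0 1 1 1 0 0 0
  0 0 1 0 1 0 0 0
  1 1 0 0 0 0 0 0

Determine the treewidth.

A width-2 tree decomposition is:
Bags: B1 = {2, 4, 6}  B2 = {2, 4, 5}  B3 = {1, 2, 5}  B4 = {1, 3, 5}  B5 = {1, 3, 7}  B6 = {0, 3, 7}
Tree: B1–B2, B2–B3, B3–B4, B4–B5, B5–B6
Every bag has size at most 3, so the width is 3 − 1 = 2 and tw(G) ≤ 2. The edges 6–4–5–2–6 form a cycle, so G is not a tree and its treewidth is at least 2. Combining the bounds, tw(G) = 2.

2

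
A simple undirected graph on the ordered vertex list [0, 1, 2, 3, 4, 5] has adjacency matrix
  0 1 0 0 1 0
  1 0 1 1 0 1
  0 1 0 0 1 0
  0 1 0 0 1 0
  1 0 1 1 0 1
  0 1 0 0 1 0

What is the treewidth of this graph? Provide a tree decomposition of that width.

Every bag has size at most 3, so the width is 3 − 1 = 2 and tw(G) ≤ 2. For the lower bound, G contains the cycle 1–5–4–3–1, so G is not a forest; only forests have treewidth ≤ 1, hence tw(G) ≥ 2. Combining the bounds, tw(G) = 2.

Treewidth 2.
One optimal decomposition is:
Bags: B1 = {1, 4, 5}  B2 = {1, 3, 4}  B3 = {0, 1, 4}  B4 = {1, 2, 4}
Tree: B1–B2, B2–B3, B3–B4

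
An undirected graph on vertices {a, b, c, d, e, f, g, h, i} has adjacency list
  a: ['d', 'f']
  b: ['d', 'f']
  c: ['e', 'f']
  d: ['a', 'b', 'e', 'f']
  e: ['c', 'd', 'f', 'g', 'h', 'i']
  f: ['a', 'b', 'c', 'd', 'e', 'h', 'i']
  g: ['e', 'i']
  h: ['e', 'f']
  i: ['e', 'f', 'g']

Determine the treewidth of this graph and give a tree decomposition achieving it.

Every bag has size at most 3, so the width is 3 − 1 = 2 and tw(G) ≤ 2. On the other hand G contains the 3-clique {e, g, i}. A clique must lie in a single bag of any decomposition, so no decomposition can have width below 2. The upper and lower bounds meet at 2, so that is the treewidth.

Treewidth 2.
One such decomposition:
Bags: B1 = {d, e, f}  B2 = {a, d, f}  B3 = {e, f, i}  B4 = {e, g, i}  B5 = {c, e, f}  B6 = {e, f, h}  B7 = {b, d, f}
Tree: B1–B2, B1–B3, B3–B4, B3–B5, B3–B6, B1–B7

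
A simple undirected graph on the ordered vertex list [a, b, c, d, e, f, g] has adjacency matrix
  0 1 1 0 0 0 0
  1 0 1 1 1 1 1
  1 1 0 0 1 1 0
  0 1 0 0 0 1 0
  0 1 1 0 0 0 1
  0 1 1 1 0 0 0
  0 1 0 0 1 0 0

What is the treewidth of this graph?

A width-2 tree decomposition is:
Bags: B1 = {a, b, c}  B2 = {b, c, f}  B3 = {b, d, f}  B4 = {b, c, e}  B5 = {b, e, g}
Tree: B1–B2, B2–B3, B1–B4, B4–B5
The largest bag has 3 vertices, giving width 2; this decomposition certifies tw(G) ≤ 2. Conversely, {b, d, f} is a clique of size 3, and the vertices of any clique must share a bag in every tree decomposition; so some bag has ≥ 3 vertices and tw(G) ≥ 2. Hence tw(G) = 2 exactly.

2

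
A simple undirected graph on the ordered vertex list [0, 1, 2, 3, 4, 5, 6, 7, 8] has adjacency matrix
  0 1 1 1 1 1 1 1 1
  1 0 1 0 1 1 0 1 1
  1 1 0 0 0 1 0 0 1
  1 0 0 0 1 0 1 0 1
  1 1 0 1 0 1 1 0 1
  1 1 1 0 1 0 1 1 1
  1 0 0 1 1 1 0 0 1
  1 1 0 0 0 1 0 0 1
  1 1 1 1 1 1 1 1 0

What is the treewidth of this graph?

A width-4 tree decomposition is:
Bags: B1 = {0, 1, 4, 5, 8}  B2 = {0, 4, 5, 6, 8}  B3 = {0, 3, 4, 6, 8}  B4 = {0, 1, 5, 7, 8}  B5 = {0, 1, 2, 5, 8}
Tree: B1–B2, B2–B3, B1–B4, B4–B5
The largest bag has 5 vertices, giving width 4; this decomposition certifies tw(G) ≤ 4. Conversely, {0, 3, 4, 6, 8} is a clique of size 5, and the vertices of any clique must share a bag in every tree decomposition; so some bag has ≥ 5 vertices and tw(G) ≥ 4. Combining the bounds, tw(G) = 4.

4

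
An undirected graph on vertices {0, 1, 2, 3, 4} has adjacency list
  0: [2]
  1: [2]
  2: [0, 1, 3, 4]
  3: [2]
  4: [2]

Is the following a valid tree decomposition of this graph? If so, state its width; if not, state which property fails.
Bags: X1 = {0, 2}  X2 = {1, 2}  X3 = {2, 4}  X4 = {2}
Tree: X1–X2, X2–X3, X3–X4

A tree decomposition must satisfy three properties: every vertex lies in some bag; for every edge, both endpoints lie together in some bag; and for every vertex, the bags containing it form a connected subtree. Here vertex 3 appears in no bag, so the decomposition is invalid.

No — vertex 3 appears in no bag.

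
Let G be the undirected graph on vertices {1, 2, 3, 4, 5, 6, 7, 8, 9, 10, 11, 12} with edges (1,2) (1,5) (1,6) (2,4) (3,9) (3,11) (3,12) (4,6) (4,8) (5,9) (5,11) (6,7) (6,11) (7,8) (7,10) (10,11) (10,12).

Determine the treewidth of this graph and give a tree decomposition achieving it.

Treewidth 3.
One such decomposition:
Bags: B1 = {3, 5, 9, 12}  B2 = {3, 5, 11, 12}  B3 = {5, 10, 11, 12}  B4 = {1, 5, 10, 11}  B5 = {1, 6, 10, 11}  B6 = {1, 6, 7, 10}  B7 = {1, 2, 6, 7}  B8 = {2, 4, 6, 7}  B9 = {2, 4, 7, 8}
Tree: B1–B2, B2–B3, B3–B4, B4–B5, B5–B6, B6–B7, B7–B8, B8–B9

The largest bag has 4 vertices, giving width 3; this decomposition certifies tw(G) ≤ 3. For the lower bound: the 4 vertex sets {3,9,12}, {5}, {11}, {1,6,7,10} are disjoint, each induces a connected subgraph, and every pair is joined by at least one edge of G. Contracting each set to a single vertex therefore yields K_{4} as a minor, and since treewidth is minor-monotone, tw(G) ≥ tw(K_{4}) = 3. The upper and lower bounds meet at 3, so that is the treewidth.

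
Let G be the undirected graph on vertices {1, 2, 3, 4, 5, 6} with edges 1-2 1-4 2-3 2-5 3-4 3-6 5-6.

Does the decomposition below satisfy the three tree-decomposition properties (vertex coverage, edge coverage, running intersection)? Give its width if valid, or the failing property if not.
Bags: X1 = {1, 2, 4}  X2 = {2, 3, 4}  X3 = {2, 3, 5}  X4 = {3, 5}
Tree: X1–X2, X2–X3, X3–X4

A tree decomposition must satisfy three properties: every vertex lies in some bag; for every edge, both endpoints lie together in some bag; and for every vertex, the bags containing it form a connected subtree. Here vertex 6 appears in no bag, so the decomposition is invalid.

No — vertex 6 appears in no bag.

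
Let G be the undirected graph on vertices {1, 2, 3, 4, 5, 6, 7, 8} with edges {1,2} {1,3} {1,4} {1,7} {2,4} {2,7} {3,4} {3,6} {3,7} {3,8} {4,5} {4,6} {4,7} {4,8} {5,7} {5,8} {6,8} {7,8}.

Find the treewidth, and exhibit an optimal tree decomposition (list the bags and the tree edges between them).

Treewidth 3.
One such decomposition:
Bags: B1 = {1, 3, 4, 7}  B2 = {3, 4, 7, 8}  B3 = {1, 2, 4, 7}  B4 = {4, 5, 7, 8}  B5 = {3, 4, 6, 8}
Tree: B1–B2, B1–B3, B2–B4, B2–B5

The largest bag has 4 vertices, giving width 3; this decomposition certifies tw(G) ≤ 3. On the other hand G contains the 4-clique {3, 4, 6, 8}. A clique must lie in a single bag of any decomposition, so no decomposition can have width below 3. Therefore the treewidth is 3.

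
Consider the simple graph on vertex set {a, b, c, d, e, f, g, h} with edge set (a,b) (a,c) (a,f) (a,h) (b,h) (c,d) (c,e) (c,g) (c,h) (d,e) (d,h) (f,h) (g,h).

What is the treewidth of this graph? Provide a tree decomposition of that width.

Treewidth 2.
Bags: B1 = {a, f, h}  B2 = {a, c, h}  B3 = {a, b, h}  B4 = {c, d, h}  B5 = {c, d, e}  B6 = {c, g, h}
Tree: B1–B2, B1–B3, B2–B4, B4–B5, B4–B6

Every bag has size at most 3, so the width is 3 − 1 = 2 and tw(G) ≤ 2. On the other hand G contains the 3-clique {c, d, e}. A clique must lie in a single bag of any decomposition, so no decomposition can have width below 2. The upper and lower bounds meet at 2, so that is the treewidth.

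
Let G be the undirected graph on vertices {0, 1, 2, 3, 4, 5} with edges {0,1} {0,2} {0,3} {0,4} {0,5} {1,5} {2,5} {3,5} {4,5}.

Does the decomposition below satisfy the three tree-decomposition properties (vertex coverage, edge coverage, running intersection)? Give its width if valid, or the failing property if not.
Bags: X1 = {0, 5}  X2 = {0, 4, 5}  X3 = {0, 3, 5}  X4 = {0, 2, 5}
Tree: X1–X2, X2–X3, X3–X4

No — vertex 1 appears in no bag.

A tree decomposition must satisfy three properties: every vertex lies in some bag; for every edge, both endpoints lie together in some bag; and for every vertex, the bags containing it form a connected subtree. Here vertex 1 appears in no bag, so the decomposition is invalid.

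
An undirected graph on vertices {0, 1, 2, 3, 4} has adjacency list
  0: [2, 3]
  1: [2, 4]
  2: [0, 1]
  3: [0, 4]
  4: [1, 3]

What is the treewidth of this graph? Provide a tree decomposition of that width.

Each bag holds 3 vertices, so the decomposition has width 2, which upper-bounds the treewidth. For the lower bound, G contains the cycle 1–4–3–0–2–1, so G is not a forest; only forests have treewidth ≤ 1, hence tw(G) ≥ 2. Combining the bounds, tw(G) = 2.

Treewidth 2.
One such decomposition:
Bags: B1 = {1, 3, 4}  B2 = {0, 1, 3}  B3 = {0, 1, 2}
Tree: B1–B2, B2–B3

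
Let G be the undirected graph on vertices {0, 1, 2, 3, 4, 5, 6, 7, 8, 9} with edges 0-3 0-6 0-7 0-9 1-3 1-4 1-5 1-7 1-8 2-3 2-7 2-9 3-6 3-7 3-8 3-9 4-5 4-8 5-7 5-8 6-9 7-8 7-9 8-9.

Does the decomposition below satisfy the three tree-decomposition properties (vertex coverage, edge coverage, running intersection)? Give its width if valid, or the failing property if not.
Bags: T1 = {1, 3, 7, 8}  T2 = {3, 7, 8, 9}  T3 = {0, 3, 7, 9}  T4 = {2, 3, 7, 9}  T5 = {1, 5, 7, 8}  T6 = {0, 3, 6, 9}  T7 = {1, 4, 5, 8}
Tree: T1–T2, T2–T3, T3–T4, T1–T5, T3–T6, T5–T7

Yes; width 3.

Every vertex of G appears in some bag (union = {0, 1, 2, 3, 4, 5, 6, 7, 8, 9}); every edge is covered by a bag; and for each vertex v the set of bags containing v is connected in the bag tree. The decomposition is therefore valid. The largest bag has 4 vertices, so the width is 3.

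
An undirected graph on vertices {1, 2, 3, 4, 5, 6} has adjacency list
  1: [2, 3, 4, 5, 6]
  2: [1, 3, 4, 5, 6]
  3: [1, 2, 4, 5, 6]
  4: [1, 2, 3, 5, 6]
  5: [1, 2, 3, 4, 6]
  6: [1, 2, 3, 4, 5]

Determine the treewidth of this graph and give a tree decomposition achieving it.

Treewidth 5.
One such decomposition:
Bags: B1 = {1, 2, 3, 4, 5, 6}
Tree: (single bag)

A single bag containing all 6 vertices is trivially a valid decomposition of width 5. On the other hand G contains the 6-clique {1, 2, 3, 4, 5, 6}. A clique must lie in a single bag of any decomposition, so no decomposition can have width below 5. Therefore the treewidth is 5.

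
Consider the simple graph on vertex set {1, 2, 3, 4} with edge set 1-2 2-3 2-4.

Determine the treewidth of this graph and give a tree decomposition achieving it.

The largest bag has 2 vertices, giving width 1; this decomposition certifies tw(G) ≤ 1. Since G has at least one edge (e.g. 1–2), it is not an edgeless graph, so tw(G) ≥ 1. Therefore the treewidth is 1.

Treewidth 1.
One optimal decomposition is:
Bags: B1 = {1, 2}  B2 = {2, 3}  B3 = {2, 4}
Tree: B1–B2, B1–B3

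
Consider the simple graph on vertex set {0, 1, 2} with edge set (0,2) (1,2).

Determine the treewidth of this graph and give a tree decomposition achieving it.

Treewidth 1.
Bags: B1 = {1, 2}  B2 = {0, 2}
Tree: B1–B2

Each bag holds 2 vertices, so the decomposition has width 1, which upper-bounds the treewidth. G has an edge, so its treewidth is at least 1. Combining the bounds, tw(G) = 1.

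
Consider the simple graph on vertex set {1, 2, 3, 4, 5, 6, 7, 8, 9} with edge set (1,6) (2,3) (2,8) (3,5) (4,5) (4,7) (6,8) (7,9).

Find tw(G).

1

A width-1 tree decomposition is:
Bags: B1 = {7, 9}  B2 = {4, 7}  B3 = {4, 5}  B4 = {3, 5}  B5 = {2, 3}  B6 = {2, 8}  B7 = {6, 8}  B8 = {1, 6}
Tree: B1–B2, B2–B3, B3–B4, B4–B5, B5–B6, B6–B7, B7–B8
Each bag holds 2 vertices, so the decomposition has width 1, which upper-bounds the treewidth. Any graph with an edge has treewidth ≥ 1, and G has the edge 9–7. Combining the bounds, tw(G) = 1.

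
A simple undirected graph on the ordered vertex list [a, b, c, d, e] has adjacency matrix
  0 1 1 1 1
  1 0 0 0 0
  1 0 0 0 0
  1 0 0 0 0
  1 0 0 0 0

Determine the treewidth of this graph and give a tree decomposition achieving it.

Treewidth 1.
Bags: B1 = {a, e}  B2 = {a, b}  B3 = {a, c}  B4 = {a, d}
Tree: B1–B2, B2–B3, B2–B4

The largest bag has 2 vertices, giving width 1; this decomposition certifies tw(G) ≤ 1. G has an edge, so its treewidth is at least 1. Hence tw(G) = 1 exactly.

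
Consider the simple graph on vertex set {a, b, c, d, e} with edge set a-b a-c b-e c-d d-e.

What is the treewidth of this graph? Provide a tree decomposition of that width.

The largest bag has 3 vertices, giving width 2; this decomposition certifies tw(G) ≤ 2. Since e–d–c–a–b–e is a cycle in G, G is not acyclic. Forests are exactly the graphs of treewidth ≤ 1, so tw(G) ≥ 2. The upper and lower bounds meet at 2, so that is the treewidth.

Treewidth 2.
Bags: B1 = {c, d, e}  B2 = {a, c, e}  B3 = {a, b, e}
Tree: B1–B2, B2–B3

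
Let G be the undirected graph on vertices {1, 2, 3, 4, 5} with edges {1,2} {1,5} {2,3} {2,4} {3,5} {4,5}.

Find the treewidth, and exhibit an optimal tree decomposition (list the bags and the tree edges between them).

Every bag has size at most 3, so the width is 3 − 1 = 2 and tw(G) ≤ 2. For the lower bound, G contains the cycle 3–2–1–5–3, so G is not a forest; only forests have treewidth ≤ 1, hence tw(G) ≥ 2. The upper and lower bounds meet at 2, so that is the treewidth.

Treewidth 2.
One optimal decomposition is:
Bags: B1 = {2, 3, 5}  B2 = {1, 2, 5}  B3 = {2, 4, 5}
Tree: B1–B2, B2–B3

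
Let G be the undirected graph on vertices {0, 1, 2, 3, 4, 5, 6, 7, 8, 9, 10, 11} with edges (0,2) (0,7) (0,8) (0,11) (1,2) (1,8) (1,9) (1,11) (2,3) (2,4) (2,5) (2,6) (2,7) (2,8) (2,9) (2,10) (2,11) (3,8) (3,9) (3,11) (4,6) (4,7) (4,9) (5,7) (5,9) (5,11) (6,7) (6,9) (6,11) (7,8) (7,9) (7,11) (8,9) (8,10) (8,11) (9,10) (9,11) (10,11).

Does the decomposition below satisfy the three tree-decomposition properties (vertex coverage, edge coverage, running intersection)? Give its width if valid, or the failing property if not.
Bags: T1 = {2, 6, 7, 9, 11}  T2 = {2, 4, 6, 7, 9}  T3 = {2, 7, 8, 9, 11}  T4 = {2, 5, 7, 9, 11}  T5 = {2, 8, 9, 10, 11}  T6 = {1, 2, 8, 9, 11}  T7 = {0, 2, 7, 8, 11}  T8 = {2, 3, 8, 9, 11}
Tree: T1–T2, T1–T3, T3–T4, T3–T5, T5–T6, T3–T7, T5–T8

Yes; width 4.

Checking the three conditions: (i) the bags cover all of {0, 1, 2, 3, 4, 5, 6, 7, 8, 9, 10, 11}; (ii) for each edge, some bag contains both endpoints; (iii) the bags containing any fixed vertex form a subtree. All hold, so the decomposition is valid with width 5 − 1 = 4.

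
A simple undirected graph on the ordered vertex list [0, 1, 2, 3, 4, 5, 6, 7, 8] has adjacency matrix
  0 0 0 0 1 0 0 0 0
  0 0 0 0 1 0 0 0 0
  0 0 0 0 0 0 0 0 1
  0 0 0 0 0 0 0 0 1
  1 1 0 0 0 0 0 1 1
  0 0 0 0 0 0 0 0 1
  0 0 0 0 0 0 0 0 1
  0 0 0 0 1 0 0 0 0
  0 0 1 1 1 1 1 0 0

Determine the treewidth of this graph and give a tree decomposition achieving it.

Treewidth 1.
One optimal decomposition is:
Bags: B1 = {3, 8}  B2 = {6, 8}  B3 = {4, 8}  B4 = {0, 4}  B5 = {2, 8}  B6 = {1, 4}  B7 = {5, 8}  B8 = {4, 7}
Tree: B1–B2, B2–B3, B3–B4, B3–B5, B3–B6, B2–B7, B4–B8

Every bag has size at most 2, so the width is 2 − 1 = 1 and tw(G) ≤ 1. G has an edge, so its treewidth is at least 1. Combining the bounds, tw(G) = 1.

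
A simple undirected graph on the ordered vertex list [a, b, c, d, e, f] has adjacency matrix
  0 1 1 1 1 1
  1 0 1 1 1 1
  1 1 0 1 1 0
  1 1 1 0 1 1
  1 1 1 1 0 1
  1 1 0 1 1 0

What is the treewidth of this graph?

4

A width-4 tree decomposition is:
Bags: B1 = {a, b, c, d, e}  B2 = {a, b, d, e, f}
Tree: B1–B2
Each bag holds 5 vertices, so the decomposition has width 4, which upper-bounds the treewidth. On the other hand G contains the 5-clique {a, b, c, d, e}. A clique must lie in a single bag of any decomposition, so no decomposition can have width below 4. Therefore the treewidth is 4.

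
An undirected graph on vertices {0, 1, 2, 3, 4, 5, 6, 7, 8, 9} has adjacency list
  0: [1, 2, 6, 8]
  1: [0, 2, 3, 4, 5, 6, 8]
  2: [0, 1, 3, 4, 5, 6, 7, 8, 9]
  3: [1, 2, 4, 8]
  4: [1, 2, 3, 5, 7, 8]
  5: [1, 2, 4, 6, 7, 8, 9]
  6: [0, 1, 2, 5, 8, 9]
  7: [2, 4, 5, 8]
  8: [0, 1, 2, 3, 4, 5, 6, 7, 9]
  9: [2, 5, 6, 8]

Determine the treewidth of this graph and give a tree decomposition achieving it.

Treewidth 4.
Bags: B1 = {1, 2, 5, 6, 8}  B2 = {0, 1, 2, 6, 8}  B3 = {1, 2, 4, 5, 8}  B4 = {2, 4, 5, 7, 8}  B5 = {2, 5, 6, 8, 9}  B6 = {1, 2, 3, 4, 8}
Tree: B1–B2, B1–B3, B3–B4, B1–B5, B3–B6

Every bag has size at most 5, so the width is 5 − 1 = 4 and tw(G) ≤ 4. Conversely, {0, 1, 2, 6, 8} is a clique of size 5, and the vertices of any clique must share a bag in every tree decomposition; so some bag has ≥ 5 vertices and tw(G) ≥ 4. Combining the bounds, tw(G) = 4.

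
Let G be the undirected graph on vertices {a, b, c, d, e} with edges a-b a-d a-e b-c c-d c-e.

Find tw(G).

A width-2 tree decomposition is:
Bags: B1 = {a, c, d}  B2 = {a, c, e}  B3 = {a, b, c}
Tree: B1–B2, B2–B3
Each bag holds 3 vertices, so the decomposition has width 2, which upper-bounds the treewidth. The edges c–d–a–e–c form a cycle, so G is not a tree and its treewidth is at least 2. The upper and lower bounds meet at 2, so that is the treewidth.

2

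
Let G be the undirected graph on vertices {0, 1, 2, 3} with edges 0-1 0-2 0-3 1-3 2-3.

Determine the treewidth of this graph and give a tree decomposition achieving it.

Treewidth 2.
Bags: B1 = {0, 2, 3}  B2 = {0, 1, 3}
Tree: B1–B2

Each bag holds 3 vertices, so the decomposition has width 2, which upper-bounds the treewidth. Conversely, {0, 1, 3} is a clique of size 3, and the vertices of any clique must share a bag in every tree decomposition; so some bag has ≥ 3 vertices and tw(G) ≥ 2. Hence tw(G) = 2 exactly.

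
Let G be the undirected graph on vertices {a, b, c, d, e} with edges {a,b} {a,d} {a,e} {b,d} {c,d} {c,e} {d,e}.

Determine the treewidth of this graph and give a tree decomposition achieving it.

Treewidth 2.
One such decomposition:
Bags: B1 = {a, b, d}  B2 = {a, d, e}  B3 = {c, d, e}
Tree: B1–B2, B2–B3

Every bag has size at most 3, so the width is 3 − 1 = 2 and tw(G) ≤ 2. Conversely, {c, d, e} is a clique of size 3, and the vertices of any clique must share a bag in every tree decomposition; so some bag has ≥ 3 vertices and tw(G) ≥ 2. Hence tw(G) = 2 exactly.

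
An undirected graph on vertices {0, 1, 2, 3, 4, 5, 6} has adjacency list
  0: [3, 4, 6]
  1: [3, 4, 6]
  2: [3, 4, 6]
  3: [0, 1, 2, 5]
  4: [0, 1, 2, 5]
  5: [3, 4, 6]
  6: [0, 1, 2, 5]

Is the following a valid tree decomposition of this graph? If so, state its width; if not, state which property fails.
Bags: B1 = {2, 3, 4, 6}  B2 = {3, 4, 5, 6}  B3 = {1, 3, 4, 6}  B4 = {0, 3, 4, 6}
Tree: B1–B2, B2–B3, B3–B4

Yes; width 3.

Every vertex of G appears in some bag (union = {0, 1, 2, 3, 4, 5, 6}); every edge is covered by a bag; and for each vertex v the set of bags containing v is connected in the bag tree. The decomposition is therefore valid. The largest bag has 4 vertices, so the width is 3.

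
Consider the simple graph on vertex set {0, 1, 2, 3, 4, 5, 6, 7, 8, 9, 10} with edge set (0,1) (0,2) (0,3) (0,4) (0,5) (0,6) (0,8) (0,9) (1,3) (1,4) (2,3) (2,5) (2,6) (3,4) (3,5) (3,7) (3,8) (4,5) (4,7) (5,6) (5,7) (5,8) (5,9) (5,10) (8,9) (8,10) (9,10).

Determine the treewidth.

A width-3 tree decomposition is:
Bags: B1 = {0, 3, 5, 8}  B2 = {0, 3, 4, 5}  B3 = {3, 4, 5, 7}  B4 = {0, 5, 8, 9}  B5 = {5, 8, 9, 10}  B6 = {0, 1, 3, 4}  B7 = {0, 2, 3, 5}  B8 = {0, 2, 5, 6}
Tree: B1–B2, B2–B3, B1–B4, B4–B5, B2–B6, B1–B7, B7–B8
The largest bag has 4 vertices, giving width 3; this decomposition certifies tw(G) ≤ 3. Conversely, {0, 1, 3, 4} is a clique of size 4, and the vertices of any clique must share a bag in every tree decomposition; so some bag has ≥ 4 vertices and tw(G) ≥ 3. Combining the bounds, tw(G) = 3.

3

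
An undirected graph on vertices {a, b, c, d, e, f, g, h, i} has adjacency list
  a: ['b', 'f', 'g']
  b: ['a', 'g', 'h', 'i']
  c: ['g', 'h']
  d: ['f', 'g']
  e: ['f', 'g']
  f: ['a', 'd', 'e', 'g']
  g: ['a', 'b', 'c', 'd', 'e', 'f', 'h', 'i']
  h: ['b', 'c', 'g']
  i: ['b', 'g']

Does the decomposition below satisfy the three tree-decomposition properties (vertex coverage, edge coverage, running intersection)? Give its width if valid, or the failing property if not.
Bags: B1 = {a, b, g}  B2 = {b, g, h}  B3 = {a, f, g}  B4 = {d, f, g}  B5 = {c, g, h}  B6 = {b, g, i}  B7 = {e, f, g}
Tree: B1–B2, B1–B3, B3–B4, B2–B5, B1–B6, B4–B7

Yes; width 2.

Vertex coverage: the bags together contain {a, b, c, d, e, f, g, h, i}, the full vertex set. Edge coverage: each edge of G has both endpoints in at least one bag. Running intersection: for every vertex, the bags containing it form a connected subtree. All three properties hold, so this is a valid tree decomposition of width max|bag| − 1 = 2, and hence tw(G) ≤ 2.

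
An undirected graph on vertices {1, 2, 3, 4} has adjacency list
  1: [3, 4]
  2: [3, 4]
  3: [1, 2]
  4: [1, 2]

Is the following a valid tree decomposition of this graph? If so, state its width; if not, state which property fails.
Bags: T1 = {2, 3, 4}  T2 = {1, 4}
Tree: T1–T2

A tree decomposition must satisfy three properties: every vertex lies in some bag; for every edge, both endpoints lie together in some bag; and for every vertex, the bags containing it form a connected subtree. Here edge (3,1) lies in no bag, so the decomposition is invalid.

No — edge (3,1) lies in no bag.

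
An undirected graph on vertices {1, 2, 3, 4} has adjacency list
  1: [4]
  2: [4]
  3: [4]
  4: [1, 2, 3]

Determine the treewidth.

A width-1 tree decomposition is:
Bags: B1 = {1, 4}  B2 = {2, 4}  B3 = {3, 4}
Tree: B1–B2, B1–B3
The largest bag has 2 vertices, giving width 1; this decomposition certifies tw(G) ≤ 1. Any graph with an edge has treewidth ≥ 1, and G has the edge 1–4. Therefore the treewidth is 1.

1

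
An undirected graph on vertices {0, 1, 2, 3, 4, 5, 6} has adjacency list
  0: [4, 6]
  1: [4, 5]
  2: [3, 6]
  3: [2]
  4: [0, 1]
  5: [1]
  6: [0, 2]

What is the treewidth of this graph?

1

A width-1 tree decomposition is:
Bags: B1 = {1, 5}  B2 = {1, 4}  B3 = {0, 4}  B4 = {0, 6}  B5 = {2, 6}  B6 = {2, 3}
Tree: B1–B2, B2–B3, B3–B4, B4–B5, B5–B6
Every bag has size at most 2, so the width is 2 − 1 = 1 and tw(G) ≤ 1. Since G has at least one edge (e.g. 5–1), it is not an edgeless graph, so tw(G) ≥ 1. Hence tw(G) = 1 exactly.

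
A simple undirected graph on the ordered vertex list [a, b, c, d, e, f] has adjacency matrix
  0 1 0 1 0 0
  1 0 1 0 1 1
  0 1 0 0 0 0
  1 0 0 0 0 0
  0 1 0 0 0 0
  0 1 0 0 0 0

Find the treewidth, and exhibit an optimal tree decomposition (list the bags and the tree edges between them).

Treewidth 1.
Bags: B1 = {b, c}  B2 = {a, b}  B3 = {a, d}  B4 = {b, f}  B5 = {b, e}
Tree: B1–B2, B2–B3, B1–B4, B1–B5

Each bag holds 2 vertices, so the decomposition has width 1, which upper-bounds the treewidth. Any graph with an edge has treewidth ≥ 1, and G has the edge b–c. The upper and lower bounds meet at 1, so that is the treewidth.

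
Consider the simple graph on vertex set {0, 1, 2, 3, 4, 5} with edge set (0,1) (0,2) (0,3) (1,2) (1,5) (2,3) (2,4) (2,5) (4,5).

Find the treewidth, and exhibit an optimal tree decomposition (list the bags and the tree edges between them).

Treewidth 2.
One optimal decomposition is:
Bags: B1 = {1, 2, 5}  B2 = {0, 1, 2}  B3 = {0, 2, 3}  B4 = {2, 4, 5}
Tree: B1–B2, B2–B3, B1–B4

The largest bag has 3 vertices, giving width 2; this decomposition certifies tw(G) ≤ 2. For the lower bound, the 3 vertices {0, 1, 2} are pairwise adjacent, and any tree decomposition puts a clique entirely inside one bag — forcing width ≥ 2. The upper and lower bounds meet at 2, so that is the treewidth.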